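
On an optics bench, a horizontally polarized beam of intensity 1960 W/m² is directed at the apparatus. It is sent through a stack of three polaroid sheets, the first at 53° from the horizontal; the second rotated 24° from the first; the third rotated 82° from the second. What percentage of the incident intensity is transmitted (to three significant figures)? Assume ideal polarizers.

I₁ = 1960 W/m² · cos²(53°) = 709.9 W/m².
I₂ = I₁ · cos²(24°) = 709.9 · 0.8346 = 592.4 W/m².
I₃ = I₂ · cos²(82°) = 592.4 · 0.01937 = 11.48 W/m².
That is 0.5855% of the incident intensity.

≈ 0.585%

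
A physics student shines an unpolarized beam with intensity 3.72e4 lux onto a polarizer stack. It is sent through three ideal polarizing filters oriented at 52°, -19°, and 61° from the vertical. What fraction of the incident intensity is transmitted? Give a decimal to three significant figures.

I/I₀ ≈ 0.00160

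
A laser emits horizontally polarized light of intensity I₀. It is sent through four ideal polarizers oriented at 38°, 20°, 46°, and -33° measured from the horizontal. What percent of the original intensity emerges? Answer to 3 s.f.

≈ 1.65%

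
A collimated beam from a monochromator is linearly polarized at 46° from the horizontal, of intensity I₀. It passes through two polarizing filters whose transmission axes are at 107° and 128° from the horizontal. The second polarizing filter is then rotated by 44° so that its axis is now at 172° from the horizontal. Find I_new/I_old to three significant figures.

I_new/I_old ≈ 0.205

Before rotation:
By Malus's law, I₁ = I₀ cos²(107° − 46°) = I₀ cos²(61°) = 0.235 I₀.
I₂ = I₁ cos²(128° − 107°) = 0.235 I₀ · cos²(21°) = 0.2049 I₀.
After rotation:
I₁ = I₀ cos²(107° − 46°) = I₀ cos²(61°) = 0.235 I₀.
I₂ = I₁ cos²(172° − 107°) = 0.235 I₀ · cos²(65°) = 0.04198 I₀.
Ratio = 0.04198 / 0.2049 = 0.2049.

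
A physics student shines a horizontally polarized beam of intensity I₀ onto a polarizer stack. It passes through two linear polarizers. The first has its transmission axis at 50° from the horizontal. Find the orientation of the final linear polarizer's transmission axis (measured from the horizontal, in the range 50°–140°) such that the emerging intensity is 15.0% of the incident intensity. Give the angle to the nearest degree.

I₁ = I₀ cos²(50° − 0°) = I₀ cos²(50°) = 0.4132 I₀.
Need I₂/I₀ = 0.15, so cos²(θ − 50°) = 0.15 / 0.4132 = 0.363.
θ − 50° = arccos(√0.363) = 52.9°, giving θ ≈ 50 + 52.9 = 102.9°.

θ ≈ 103°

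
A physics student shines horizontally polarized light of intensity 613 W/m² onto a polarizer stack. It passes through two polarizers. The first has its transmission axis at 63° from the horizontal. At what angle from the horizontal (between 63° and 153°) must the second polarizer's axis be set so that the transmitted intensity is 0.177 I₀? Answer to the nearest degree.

I₁ = I₀ cos²(63° − 0°) = I₀ cos²(63°) = 0.2061 I₀.
Need I₂/I₀ = 0.177, so cos²(θ − 63°) = 0.177 / 0.2061 = 0.8588.
θ − 63° = arccos(√0.8588) = 22.1°, giving θ ≈ 63 + 22.1 = 85.1°.

θ ≈ 85°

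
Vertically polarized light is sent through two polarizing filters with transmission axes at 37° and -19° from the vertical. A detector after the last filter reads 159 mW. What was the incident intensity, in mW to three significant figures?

I₀ ≈ 797 mW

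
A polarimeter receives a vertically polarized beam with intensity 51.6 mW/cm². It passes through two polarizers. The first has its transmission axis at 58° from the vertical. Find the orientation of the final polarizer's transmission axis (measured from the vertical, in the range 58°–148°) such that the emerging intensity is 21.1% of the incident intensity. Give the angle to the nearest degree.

By Malus's law, I₁ = I₀ cos²(58° − 0°) = I₀ cos²(58°) = 0.2808 I₀.
Need I₂/I₀ = 0.211, so cos²(θ − 58°) = 0.211 / 0.2808 = 0.7514.
θ − 58° = arccos(√0.7514) = 29.9°, giving θ ≈ 58 + 29.9 = 87.9°.

θ ≈ 88°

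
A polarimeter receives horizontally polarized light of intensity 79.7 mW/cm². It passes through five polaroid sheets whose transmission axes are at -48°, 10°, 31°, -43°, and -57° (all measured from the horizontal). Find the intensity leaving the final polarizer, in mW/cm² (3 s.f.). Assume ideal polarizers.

I ≈ 0.625 mW/cm²

By Malus's law, I₁ = 79.7 mW/cm² · cos²(48°) = 35.68 mW/cm².
I₂ = I₁ · cos²(58°) = 35.68 · 0.2808 = 10.02 mW/cm².
I₃ = I₂ · cos²(21°) = 10.02 · 0.8716 = 8.734 mW/cm².
I₄ = I₃ · cos²(74°) = 8.734 · 0.07598 = 0.6636 mW/cm².
I₅ = I₄ · cos²(14°) = 0.6636 · 0.9415 = 0.6247 mW/cm².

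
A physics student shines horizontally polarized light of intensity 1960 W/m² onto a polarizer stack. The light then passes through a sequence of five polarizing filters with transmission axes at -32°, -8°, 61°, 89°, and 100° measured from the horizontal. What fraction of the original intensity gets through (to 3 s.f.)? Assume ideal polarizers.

I₁ = 1960 W/m² · cos²(32°) = 1410 W/m².
I₂ = I₁ · cos²(24°) = 1410 · 0.8346 = 1176 W/m².
I₃ = I₂ · cos²(69°) = 1176 · 0.1284 = 151.1 W/m².
I₄ = I₃ · cos²(28°) = 151.1 · 0.7796 = 117.8 W/m².
I₅ = I₄ · cos²(11°) = 117.8 · 0.9636 = 113.5 W/m².
Transmitted fraction = 0.05791.

I/I₀ ≈ 0.0579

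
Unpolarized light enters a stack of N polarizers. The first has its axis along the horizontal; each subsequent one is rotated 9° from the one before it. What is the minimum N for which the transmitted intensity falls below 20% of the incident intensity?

First polarizer halves the unpolarized light: factor 1/2.
Each further stage multiplies by cos²(9°) = 0.9755.
After N polarizers: T = 0.5·0.9755^(N−1). Require T < 0.20 ⇒ N−1 > ln(0.20/0.5)/ln(0.9755) = 36.98, so N−1 ≥ 37 and N = 38.
Check: N=38 gives T = 0.1999 < 0.20; N=37 gives T = 0.2049.

N = 38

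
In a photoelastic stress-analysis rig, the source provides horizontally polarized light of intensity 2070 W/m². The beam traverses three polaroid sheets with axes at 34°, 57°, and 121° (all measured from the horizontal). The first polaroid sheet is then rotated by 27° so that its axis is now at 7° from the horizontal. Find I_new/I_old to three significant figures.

I_new/I_old ≈ 0.699

Before rotation:
I₁ = I₀ cos²(34° − 0°) = I₀ cos²(34°) = 0.6873 I₀.
I₂ = I₁ cos²(57° − 34°) = 0.6873 I₀ · cos²(23°) = 0.5824 I₀.
I₃ = I₂ cos²(121° − 57°) = 0.5824 I₀ · cos²(64°) = 0.1119 I₀.
After rotation:
I₁ = I₀ cos²(7° − 0°) = I₀ cos²(7°) = 0.9851 I₀.
I₂ = I₁ cos²(57° − 7°) = 0.9851 I₀ · cos²(50°) = 0.407 I₀.
I₃ = I₂ cos²(121° − 57°) = 0.407 I₀ · cos²(64°) = 0.07822 I₀.
Ratio = 0.07822 / 0.1119 = 0.6989.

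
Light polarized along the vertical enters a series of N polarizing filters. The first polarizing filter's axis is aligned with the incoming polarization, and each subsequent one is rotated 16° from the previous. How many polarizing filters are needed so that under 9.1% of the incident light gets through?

First polarizer is aligned with the polarization: full transmission.
Each further stage multiplies by cos²(16°) = 0.924.
After N polarizers: T = 0.924^(N−1). Require T < 0.091 ⇒ N−1 > ln(0.091)/ln(0.924) = 30.33, so N−1 ≥ 31 and N = 32.
Check: N=32 gives T = 0.08633 < 0.091; N=31 gives T = 0.09343.

N = 32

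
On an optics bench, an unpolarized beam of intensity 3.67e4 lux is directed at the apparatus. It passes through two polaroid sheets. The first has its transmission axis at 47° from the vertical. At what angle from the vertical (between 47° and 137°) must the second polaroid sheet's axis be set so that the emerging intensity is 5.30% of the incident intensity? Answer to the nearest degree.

θ ≈ 118°

Unpolarized light through the first polarizer → I₁ = ½ I₀, now polarized at 47°.
Need I₂/I₀ = 0.053, so cos²(θ − 47°) = 0.053 / 0.5 = 0.106.
θ − 47° = arccos(√0.106) = 71.0°, giving θ ≈ 47 + 71.0 = 118.0°.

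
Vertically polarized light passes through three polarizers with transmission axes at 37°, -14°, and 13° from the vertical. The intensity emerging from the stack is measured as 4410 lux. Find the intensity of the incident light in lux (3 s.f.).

I₀ ≈ 2.20e4 lux

I₁ = I₀ cos²(37° − 0°) = I₀ cos²(37°) = 0.6378 I₀.
I₂ = I₁ cos²(-14° − 37°) = 0.6378 I₀ · cos²(51°) = 0.2526 I₀.
I₃ = I₂ cos²(13° + 14°) = 0.2526 I₀ · cos²(27°) = 0.2005 I₀.
So 4410 lux = 0.2005 I₀, giving I₀ = 4410/0.2005 = 2.199e+04 lux.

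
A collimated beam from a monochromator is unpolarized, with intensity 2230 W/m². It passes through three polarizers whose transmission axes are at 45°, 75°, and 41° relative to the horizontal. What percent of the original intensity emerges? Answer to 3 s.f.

Unpolarized light through the first polarizer → I₁ = 2230 W/m²/2 = 1115 W/m², polarized at 45°.
I₂ = I₁ · cos²(30°) = 1115 · 0.75 = 836.3 W/m².
I₃ = I₂ · cos²(34°) = 836.3 · 0.6873 = 574.8 W/m².
That is 25.77% of the incident intensity.

≈ 25.8%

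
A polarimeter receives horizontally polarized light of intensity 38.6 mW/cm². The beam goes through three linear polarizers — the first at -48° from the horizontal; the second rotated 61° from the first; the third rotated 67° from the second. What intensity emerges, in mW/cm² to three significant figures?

I₁ = 38.6 mW/cm² · cos²(48°) = 17.28 mW/cm².
I₂ = I₁ · cos²(61°) = 17.28 · 0.235 = 4.062 mW/cm².
I₃ = I₂ · cos²(67°) = 4.062 · 0.1527 = 0.6202 mW/cm².

I ≈ 0.620 mW/cm²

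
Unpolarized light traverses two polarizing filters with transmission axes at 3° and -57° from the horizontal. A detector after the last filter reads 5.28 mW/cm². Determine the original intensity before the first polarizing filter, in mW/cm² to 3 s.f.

Unpolarized light through the first polarizer → I₁ = ½ I₀, now polarized at 3°.
I₂ = I₁ cos²(-57° − 3°) = 0.5 I₀ · cos²(60°) = 0.125 I₀.
So 5.28 mW/cm² = 0.125 I₀, giving I₀ = 5.28/0.125 = 42.24 mW/cm².

I₀ ≈ 42.2 mW/cm²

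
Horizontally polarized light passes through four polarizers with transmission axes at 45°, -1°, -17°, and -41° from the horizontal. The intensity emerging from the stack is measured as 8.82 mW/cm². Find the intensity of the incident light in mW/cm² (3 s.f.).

By Malus's law, I₁ = I₀ cos²(45° − 0°) = I₀ cos²(45°) = 0.5 I₀.
I₂ = I₁ cos²(-1° − 45°) = 0.5 I₀ · cos²(46°) = 0.2413 I₀.
I₃ = I₂ cos²(-17° + 1°) = 0.2413 I₀ · cos²(16°) = 0.2229 I₀.
I₄ = I₃ cos²(-41° + 17°) = 0.2229 I₀ · cos²(24°) = 0.1861 I₀.
So 8.82 mW/cm² = 0.1861 I₀, giving I₀ = 8.82/0.1861 = 47.4 mW/cm².

I₀ ≈ 47.4 mW/cm²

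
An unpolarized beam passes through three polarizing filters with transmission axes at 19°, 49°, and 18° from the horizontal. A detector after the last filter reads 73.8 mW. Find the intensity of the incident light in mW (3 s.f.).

I₀ ≈ 268 mW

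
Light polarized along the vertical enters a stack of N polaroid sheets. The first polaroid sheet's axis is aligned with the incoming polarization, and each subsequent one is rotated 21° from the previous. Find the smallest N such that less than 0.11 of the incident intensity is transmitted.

First polarizer is aligned with the polarization: full transmission.
Each further stage multiplies by cos²(21°) = 0.8716.
After N polarizers: T = 0.8716^(N−1). Require T < 0.11 ⇒ N−1 > ln(0.11)/ln(0.8716) = 16.06, so N−1 ≥ 17 and N = 18.
Check: N=18 gives T = 0.09664 < 0.11; N=17 gives T = 0.1109.

N = 18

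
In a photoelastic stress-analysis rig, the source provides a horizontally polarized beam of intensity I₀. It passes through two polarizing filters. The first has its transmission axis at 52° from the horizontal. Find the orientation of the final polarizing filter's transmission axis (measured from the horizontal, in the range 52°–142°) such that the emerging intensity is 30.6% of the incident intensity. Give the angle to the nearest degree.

θ ≈ 78°

I₁ = I₀ cos²(52° − 0°) = I₀ cos²(52°) = 0.379 I₀.
Need I₂/I₀ = 0.306, so cos²(θ − 52°) = 0.306 / 0.379 = 0.8073.
θ − 52° = arccos(√0.8073) = 26.0°, giving θ ≈ 52 + 26.0 = 78.0°.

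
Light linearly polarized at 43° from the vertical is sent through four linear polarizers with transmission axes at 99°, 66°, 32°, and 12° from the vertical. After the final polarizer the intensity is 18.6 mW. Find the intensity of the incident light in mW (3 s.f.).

By Malus's law, I₁ = I₀ cos²(99° − 43°) = I₀ cos²(56°) = 0.3127 I₀.
I₂ = I₁ cos²(66° − 99°) = 0.3127 I₀ · cos²(33°) = 0.2199 I₀.
I₃ = I₂ cos²(32° − 66°) = 0.2199 I₀ · cos²(34°) = 0.1512 I₀.
I₄ = I₃ cos²(12° − 32°) = 0.1512 I₀ · cos²(20°) = 0.1335 I₀.
So 18.6 mW = 0.1335 I₀, giving I₀ = 18.6/0.1335 = 139.3 mW.

I₀ ≈ 139 mW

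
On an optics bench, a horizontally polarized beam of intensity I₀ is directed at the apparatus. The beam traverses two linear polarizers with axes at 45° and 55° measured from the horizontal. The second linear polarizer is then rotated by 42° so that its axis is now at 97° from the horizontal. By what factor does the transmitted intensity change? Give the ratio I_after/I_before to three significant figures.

I_new/I_old ≈ 0.391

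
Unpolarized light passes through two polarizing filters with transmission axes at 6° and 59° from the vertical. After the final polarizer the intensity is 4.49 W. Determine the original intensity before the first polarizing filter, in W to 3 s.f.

I₀ ≈ 24.8 W

Unpolarized light through the first polarizer → I₁ = ½ I₀, now polarized at 6°.
I₂ = I₁ cos²(59° − 6°) = 0.5 I₀ · cos²(53°) = 0.1811 I₀.
So 4.49 W = 0.1811 I₀, giving I₀ = 4.49/0.1811 = 24.79 W.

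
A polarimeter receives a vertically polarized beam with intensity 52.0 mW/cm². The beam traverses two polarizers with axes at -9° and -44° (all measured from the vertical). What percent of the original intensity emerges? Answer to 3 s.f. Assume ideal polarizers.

≈ 65.5%

By Malus's law, I₁ = 52.0 mW/cm² · cos²(9°) = 50.73 mW/cm².
I₂ = I₁ · cos²(35°) = 50.73 · 0.671 = 34.04 mW/cm².
That is 65.46% of the incident intensity.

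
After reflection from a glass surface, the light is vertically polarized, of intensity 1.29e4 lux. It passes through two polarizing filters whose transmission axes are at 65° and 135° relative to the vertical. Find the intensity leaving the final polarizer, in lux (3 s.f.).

I ≈ 270 lux

I₁ = 1.29e4 lux · cos²(65°) = 2304 lux.
I₂ = I₁ · cos²(70°) = 2304 · 0.117 = 269.5 lux.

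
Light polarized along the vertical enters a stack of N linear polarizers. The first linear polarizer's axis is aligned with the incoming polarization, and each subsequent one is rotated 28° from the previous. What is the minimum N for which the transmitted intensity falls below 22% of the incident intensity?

First polarizer is aligned with the polarization: full transmission.
Each further stage multiplies by cos²(28°) = 0.7796.
After N polarizers: T = 0.7796^(N−1). Require T < 0.22 ⇒ N−1 > ln(0.22)/ln(0.7796) = 6.08, so N−1 ≥ 7 and N = 8.
Check: N=8 gives T = 0.175 < 0.22; N=7 gives T = 0.2245.

N = 8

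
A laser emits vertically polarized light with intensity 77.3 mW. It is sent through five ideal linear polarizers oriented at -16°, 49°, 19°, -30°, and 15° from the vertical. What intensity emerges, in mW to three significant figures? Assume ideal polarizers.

I ≈ 2.06 mW

By Malus's law, I₁ = 77.3 mW · cos²(16°) = 71.43 mW.
I₂ = I₁ · cos²(65°) = 71.43 · 0.1786 = 12.76 mW.
I₃ = I₂ · cos²(30°) = 12.76 · 0.75 = 9.568 mW.
I₄ = I₃ · cos²(49°) = 9.568 · 0.4304 = 4.118 mW.
I₅ = I₄ · cos²(45°) = 4.118 · 0.5 = 2.059 mW.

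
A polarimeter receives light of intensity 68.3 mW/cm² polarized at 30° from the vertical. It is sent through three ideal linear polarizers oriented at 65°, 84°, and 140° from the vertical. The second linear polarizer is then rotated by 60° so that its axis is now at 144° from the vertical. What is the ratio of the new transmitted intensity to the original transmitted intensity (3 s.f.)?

Before rotation:
I₁ = I₀ cos²(65° − 30°) = I₀ cos²(35°) = 0.671 I₀.
I₂ = I₁ cos²(84° − 65°) = 0.671 I₀ · cos²(19°) = 0.5999 I₀.
I₃ = I₂ cos²(140° − 84°) = 0.5999 I₀ · cos²(56°) = 0.1876 I₀.
After rotation:
I₁ = I₀ cos²(65° − 30°) = I₀ cos²(35°) = 0.671 I₀.
I₂ = I₁ cos²(144° − 65°) = 0.671 I₀ · cos²(79°) = 0.02443 I₀.
I₃ = I₂ cos²(140° − 144°) = 0.02443 I₀ · cos²(4°) = 0.02431 I₀.
Ratio = 0.02431 / 0.1876 = 0.1296.

I_new/I_old ≈ 0.130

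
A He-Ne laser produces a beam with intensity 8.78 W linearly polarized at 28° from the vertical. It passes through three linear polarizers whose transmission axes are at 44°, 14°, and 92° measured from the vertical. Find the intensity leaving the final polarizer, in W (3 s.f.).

I₁ = 8.78 W · cos²(16°) = 8.113 W.
I₂ = I₁ · cos²(30°) = 8.113 · 0.75 = 6.085 W.
I₃ = I₂ · cos²(78°) = 6.085 · 0.04323 = 0.263 W.

I ≈ 0.263 W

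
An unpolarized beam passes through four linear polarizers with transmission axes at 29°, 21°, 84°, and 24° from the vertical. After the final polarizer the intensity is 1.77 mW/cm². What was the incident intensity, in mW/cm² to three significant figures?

Unpolarized light through the first polarizer → I₁ = ½ I₀, now polarized at 29°.
I₂ = I₁ cos²(21° − 29°) = 0.5 I₀ · cos²(8°) = 0.4903 I₀.
I₃ = I₂ cos²(84° − 21°) = 0.4903 I₀ · cos²(63°) = 0.1011 I₀.
I₄ = I₃ cos²(24° − 84°) = 0.1011 I₀ · cos²(60°) = 0.02526 I₀.
So 1.77 mW/cm² = 0.02526 I₀, giving I₀ = 1.77/0.02526 = 70.06 mW/cm².

I₀ ≈ 70.1 mW/cm²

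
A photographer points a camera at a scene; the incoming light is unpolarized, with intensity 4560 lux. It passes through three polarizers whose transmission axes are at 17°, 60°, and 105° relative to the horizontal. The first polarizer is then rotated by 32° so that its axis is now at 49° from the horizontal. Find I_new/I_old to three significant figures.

Before rotation:
Unpolarized light through the first polarizer → I₁ = ½ I₀, now polarized at 17°.
I₂ = I₁ cos²(60° − 17°) = 0.5 I₀ · cos²(43°) = 0.2674 I₀.
I₃ = I₂ cos²(105° − 60°) = 0.2674 I₀ · cos²(45°) = 0.1337 I₀.
After rotation:
Unpolarized light through the first polarizer → I₁ = ½ I₀, now polarized at 49°.
I₂ = I₁ cos²(60° − 49°) = 0.5 I₀ · cos²(11°) = 0.4818 I₀.
I₃ = I₂ cos²(105° − 60°) = 0.4818 I₀ · cos²(45°) = 0.2409 I₀.
Ratio = 0.2409 / 0.1337 = 1.802.

I_new/I_old ≈ 1.80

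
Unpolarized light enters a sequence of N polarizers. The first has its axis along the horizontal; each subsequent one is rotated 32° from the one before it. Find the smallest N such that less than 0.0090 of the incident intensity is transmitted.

N = 14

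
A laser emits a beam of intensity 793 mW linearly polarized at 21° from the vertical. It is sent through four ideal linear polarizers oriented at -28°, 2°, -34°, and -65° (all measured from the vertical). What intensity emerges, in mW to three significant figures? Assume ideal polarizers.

I ≈ 123 mW

I₁ = 793 mW · cos²(49°) = 341.3 mW.
I₂ = I₁ · cos²(30°) = 341.3 · 0.75 = 256 mW.
I₃ = I₂ · cos²(36°) = 256 · 0.6545 = 167.5 mW.
I₄ = I₃ · cos²(31°) = 167.5 · 0.7347 = 123.1 mW.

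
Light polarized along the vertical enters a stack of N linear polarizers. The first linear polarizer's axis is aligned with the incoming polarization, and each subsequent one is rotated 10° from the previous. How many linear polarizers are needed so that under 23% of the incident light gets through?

First polarizer is aligned with the polarization: full transmission.
Each further stage multiplies by cos²(10°) = 0.9698.
After N polarizers: T = 0.9698^(N−1). Require T < 0.23 ⇒ N−1 > ln(0.23)/ln(0.9698) = 48.00, so N−1 ≥ 49 and N = 50.
Check: N=50 gives T = 0.2231 < 0.23; N=49 gives T = 0.23.

N = 50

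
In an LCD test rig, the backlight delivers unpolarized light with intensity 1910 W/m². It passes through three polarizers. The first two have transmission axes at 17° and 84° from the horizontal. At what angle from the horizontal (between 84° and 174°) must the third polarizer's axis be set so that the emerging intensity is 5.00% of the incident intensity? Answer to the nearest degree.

Unpolarized light through the first polarizer → I₁ = ½ I₀, now polarized at 17°.
I₂ = I₁ cos²(84° − 17°) = 0.5 I₀ · cos²(67°) = 0.07634 I₀.
Need I₃/I₀ = 0.05, so cos²(θ − 84°) = 0.05 / 0.07634 = 0.655.
θ − 84° = arccos(√0.655) = 36.0°, giving θ ≈ 84 + 36.0 = 120.0°.

θ ≈ 120°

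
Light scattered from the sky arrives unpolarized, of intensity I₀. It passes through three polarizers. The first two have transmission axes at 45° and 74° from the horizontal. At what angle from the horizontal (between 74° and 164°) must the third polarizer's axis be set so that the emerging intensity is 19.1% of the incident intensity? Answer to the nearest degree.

θ ≈ 119°

Unpolarized light through the first polarizer → I₁ = ½ I₀, now polarized at 45°.
I₂ = I₁ cos²(74° − 45°) = 0.5 I₀ · cos²(29°) = 0.3825 I₀.
Need I₃/I₀ = 0.191, so cos²(θ − 74°) = 0.191 / 0.3825 = 0.4994.
θ − 74° = arccos(√0.4994) = 45.0°, giving θ ≈ 74 + 45.0 = 119.0°.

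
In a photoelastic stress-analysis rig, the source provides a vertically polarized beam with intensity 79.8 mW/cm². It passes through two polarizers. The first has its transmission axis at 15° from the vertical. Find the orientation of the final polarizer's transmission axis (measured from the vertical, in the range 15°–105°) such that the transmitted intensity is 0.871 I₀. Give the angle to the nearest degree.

θ ≈ 30°

By Malus's law, I₁ = I₀ cos²(15° − 0°) = I₀ cos²(15°) = 0.933 I₀.
Need I₂/I₀ = 0.871, so cos²(θ − 15°) = 0.871 / 0.933 = 0.9335.
θ − 15° = arccos(√0.9335) = 14.9°, giving θ ≈ 15 + 14.9 = 29.9°.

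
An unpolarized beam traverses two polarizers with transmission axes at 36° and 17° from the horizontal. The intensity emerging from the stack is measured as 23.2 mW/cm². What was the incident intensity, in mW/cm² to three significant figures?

Unpolarized light through the first polarizer → I₁ = ½ I₀, now polarized at 36°.
I₂ = I₁ cos²(17° − 36°) = 0.5 I₀ · cos²(19°) = 0.447 I₀.
So 23.2 mW/cm² = 0.447 I₀, giving I₀ = 23.2/0.447 = 51.9 mW/cm².

I₀ ≈ 51.9 mW/cm²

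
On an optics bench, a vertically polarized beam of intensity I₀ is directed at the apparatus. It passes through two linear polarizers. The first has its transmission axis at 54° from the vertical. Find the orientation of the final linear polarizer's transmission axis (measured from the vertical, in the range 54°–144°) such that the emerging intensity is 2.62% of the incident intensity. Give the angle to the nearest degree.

θ ≈ 128°

I₁ = I₀ cos²(54° − 0°) = I₀ cos²(54°) = 0.3455 I₀.
Need I₂/I₀ = 0.0262, so cos²(θ − 54°) = 0.0262 / 0.3455 = 0.07583.
θ − 54° = arccos(√0.07583) = 74.0°, giving θ ≈ 54 + 74.0 = 128.0°.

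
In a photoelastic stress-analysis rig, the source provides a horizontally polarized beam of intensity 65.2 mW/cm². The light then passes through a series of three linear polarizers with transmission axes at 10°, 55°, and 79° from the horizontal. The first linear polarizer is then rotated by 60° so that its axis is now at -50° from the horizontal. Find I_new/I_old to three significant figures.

Before rotation:
I₁ = I₀ cos²(10° − 0°) = I₀ cos²(10°) = 0.9698 I₀.
I₂ = I₁ cos²(55° − 10°) = 0.9698 I₀ · cos²(45°) = 0.4849 I₀.
I₃ = I₂ cos²(79° − 55°) = 0.4849 I₀ · cos²(24°) = 0.4047 I₀.
After rotation:
I₁ = I₀ cos²(-50° − 0°) = I₀ cos²(50°) = 0.4132 I₀.
Angle between axes 1 and 2: 75°. I₂ = 0.4132 I₀ · cos²(75°) = 0.02768 I₀.
I₃ = I₂ cos²(79° − 55°) = 0.02768 I₀ · cos²(24°) = 0.0231 I₀.
Ratio = 0.0231 / 0.4047 = 0.05708.

I_new/I_old ≈ 0.0571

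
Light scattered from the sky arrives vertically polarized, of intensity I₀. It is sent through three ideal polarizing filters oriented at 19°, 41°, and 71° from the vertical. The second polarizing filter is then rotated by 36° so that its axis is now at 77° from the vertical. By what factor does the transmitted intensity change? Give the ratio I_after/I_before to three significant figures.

I_new/I_old ≈ 0.431

Before rotation:
I₁ = I₀ cos²(19° − 0°) = I₀ cos²(19°) = 0.894 I₀.
I₂ = I₁ cos²(41° − 19°) = 0.894 I₀ · cos²(22°) = 0.7685 I₀.
I₃ = I₂ cos²(71° − 41°) = 0.7685 I₀ · cos²(30°) = 0.5764 I₀.
After rotation:
I₁ = I₀ cos²(19° − 0°) = I₀ cos²(19°) = 0.894 I₀.
I₂ = I₁ cos²(77° − 19°) = 0.894 I₀ · cos²(58°) = 0.251 I₀.
I₃ = I₂ cos²(71° − 77°) = 0.251 I₀ · cos²(6°) = 0.2483 I₀.
Ratio = 0.2483 / 0.5764 = 0.4308.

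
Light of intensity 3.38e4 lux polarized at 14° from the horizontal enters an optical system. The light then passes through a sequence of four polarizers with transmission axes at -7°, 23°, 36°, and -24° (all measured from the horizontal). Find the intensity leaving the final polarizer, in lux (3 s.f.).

I₁ = 3.38e4 lux · cos²(21°) = 2.946e+04 lux.
I₂ = I₁ · cos²(30°) = 2.946e+04 · 0.75 = 2.209e+04 lux.
I₃ = I₂ · cos²(13°) = 2.209e+04 · 0.9494 = 2.098e+04 lux.
I₄ = I₃ · cos²(60°) = 2.098e+04 · 0.25 = 5244 lux.

I ≈ 5240 lux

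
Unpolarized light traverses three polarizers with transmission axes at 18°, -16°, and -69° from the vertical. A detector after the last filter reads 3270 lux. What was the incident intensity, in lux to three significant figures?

Unpolarized light through the first polarizer → I₁ = ½ I₀, now polarized at 18°.
I₂ = I₁ cos²(-16° − 18°) = 0.5 I₀ · cos²(34°) = 0.3437 I₀.
I₃ = I₂ cos²(-69° + 16°) = 0.3437 I₀ · cos²(53°) = 0.1245 I₀.
So 3270 lux = 0.1245 I₀, giving I₀ = 3270/0.1245 = 2.627e+04 lux.

I₀ ≈ 2.63e4 lux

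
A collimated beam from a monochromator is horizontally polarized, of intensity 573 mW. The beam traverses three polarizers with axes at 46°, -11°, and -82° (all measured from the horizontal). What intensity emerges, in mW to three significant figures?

I₁ = 573 mW · cos²(46°) = 276.5 mW.
I₂ = I₁ · cos²(57°) = 276.5 · 0.2966 = 82.02 mW.
I₃ = I₂ · cos²(71°) = 82.02 · 0.106 = 8.694 mW.

I ≈ 8.69 mW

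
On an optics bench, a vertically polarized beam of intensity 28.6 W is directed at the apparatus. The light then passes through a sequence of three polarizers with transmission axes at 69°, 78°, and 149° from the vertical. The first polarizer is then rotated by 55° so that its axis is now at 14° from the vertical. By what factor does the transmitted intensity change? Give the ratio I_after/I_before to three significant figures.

Before rotation:
By Malus's law, I₁ = I₀ cos²(69° − 0°) = I₀ cos²(69°) = 0.1284 I₀.
I₂ = I₁ cos²(78° − 69°) = 0.1284 I₀ · cos²(9°) = 0.1253 I₀.
I₃ = I₂ cos²(149° − 78°) = 0.1253 I₀ · cos²(71°) = 0.01328 I₀.
After rotation:
I₁ = I₀ cos²(14° − 0°) = I₀ cos²(14°) = 0.9415 I₀.
I₂ = I₁ cos²(78° − 14°) = 0.9415 I₀ · cos²(64°) = 0.1809 I₀.
I₃ = I₂ cos²(149° − 78°) = 0.1809 I₀ · cos²(71°) = 0.01918 I₀.
Ratio = 0.01918 / 0.01328 = 1.444.

I_new/I_old ≈ 1.44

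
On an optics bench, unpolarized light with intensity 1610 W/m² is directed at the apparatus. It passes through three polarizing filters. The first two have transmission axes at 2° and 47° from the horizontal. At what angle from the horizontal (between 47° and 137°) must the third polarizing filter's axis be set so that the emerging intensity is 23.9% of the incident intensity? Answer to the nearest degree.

Unpolarized light through the first polarizer → I₁ = ½ I₀, now polarized at 2°.
I₂ = I₁ cos²(47° − 2°) = 0.5 I₀ · cos²(45°) = 0.25 I₀.
Need I₃/I₀ = 0.239, so cos²(θ − 47°) = 0.239 / 0.25 = 0.956.
θ − 47° = arccos(√0.956) = 12.1°, giving θ ≈ 47 + 12.1 = 59.1°.

θ ≈ 59°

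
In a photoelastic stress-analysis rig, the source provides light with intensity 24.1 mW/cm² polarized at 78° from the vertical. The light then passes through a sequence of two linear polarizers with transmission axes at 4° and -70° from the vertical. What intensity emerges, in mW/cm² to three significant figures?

I ≈ 0.139 mW/cm²

I₁ = 24.1 mW/cm² · cos²(74°) = 1.831 mW/cm².
I₂ = I₁ · cos²(74°) = 1.831 · 0.07598 = 0.1391 mW/cm².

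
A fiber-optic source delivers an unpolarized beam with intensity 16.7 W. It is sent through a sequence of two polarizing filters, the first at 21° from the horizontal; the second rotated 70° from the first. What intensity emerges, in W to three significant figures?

I ≈ 0.977 W

Unpolarized light through the first polarizer → I₁ = 16.7 W/2 = 8.35 W, polarized at 21°.
I₂ = I₁ · cos²(70°) = 8.35 · 0.117 = 0.9768 W.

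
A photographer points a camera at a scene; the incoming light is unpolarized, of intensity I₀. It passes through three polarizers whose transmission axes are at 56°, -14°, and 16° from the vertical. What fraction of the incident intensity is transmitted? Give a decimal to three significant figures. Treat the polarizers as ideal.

≈ 0.0439 I₀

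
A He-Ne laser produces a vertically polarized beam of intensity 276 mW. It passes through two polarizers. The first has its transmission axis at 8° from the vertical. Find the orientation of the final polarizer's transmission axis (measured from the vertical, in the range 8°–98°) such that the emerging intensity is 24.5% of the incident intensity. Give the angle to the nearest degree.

θ ≈ 68°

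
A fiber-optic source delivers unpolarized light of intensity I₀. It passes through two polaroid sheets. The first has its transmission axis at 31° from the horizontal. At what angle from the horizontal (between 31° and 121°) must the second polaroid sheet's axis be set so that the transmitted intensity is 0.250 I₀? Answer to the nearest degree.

Unpolarized light through the first polarizer → I₁ = ½ I₀, now polarized at 31°.
Need I₂/I₀ = 0.25, so cos²(θ − 31°) = 0.25 / 0.5 = 0.5.
θ − 31° = arccos(√0.5) = 45.0°, giving θ ≈ 31 + 45.0 = 76.0°.

θ ≈ 76°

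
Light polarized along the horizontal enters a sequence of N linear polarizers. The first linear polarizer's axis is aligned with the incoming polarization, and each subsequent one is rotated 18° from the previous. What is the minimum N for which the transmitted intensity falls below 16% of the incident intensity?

N = 20

First polarizer is aligned with the polarization: full transmission.
Each further stage multiplies by cos²(18°) = 0.9045.
After N polarizers: T = 0.9045^(N−1). Require T < 0.16 ⇒ N−1 > ln(0.16)/ln(0.9045) = 18.26, so N−1 ≥ 19 and N = 20.
Check: N=20 gives T = 0.1485 < 0.16; N=19 gives T = 0.1642.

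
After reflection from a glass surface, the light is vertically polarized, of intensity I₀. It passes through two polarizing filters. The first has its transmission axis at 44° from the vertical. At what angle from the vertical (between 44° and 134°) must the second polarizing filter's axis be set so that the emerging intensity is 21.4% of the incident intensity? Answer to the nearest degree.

By Malus's law, I₁ = I₀ cos²(44° − 0°) = I₀ cos²(44°) = 0.5174 I₀.
Need I₂/I₀ = 0.214, so cos²(θ − 44°) = 0.214 / 0.5174 = 0.4136.
θ − 44° = arccos(√0.4136) = 50.0°, giving θ ≈ 44 + 50.0 = 94.0°.

θ ≈ 94°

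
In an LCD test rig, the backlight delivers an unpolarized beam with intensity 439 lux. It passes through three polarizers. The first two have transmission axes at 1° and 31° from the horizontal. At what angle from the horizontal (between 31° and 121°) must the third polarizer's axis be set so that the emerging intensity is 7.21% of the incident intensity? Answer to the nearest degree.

θ ≈ 95°

Unpolarized light through the first polarizer → I₁ = ½ I₀, now polarized at 1°.
I₂ = I₁ cos²(31° − 1°) = 0.5 I₀ · cos²(30°) = 0.375 I₀.
Need I₃/I₀ = 0.0721, so cos²(θ − 31°) = 0.0721 / 0.375 = 0.1923.
θ − 31° = arccos(√0.1923) = 64.0°, giving θ ≈ 31 + 64.0 = 95.0°.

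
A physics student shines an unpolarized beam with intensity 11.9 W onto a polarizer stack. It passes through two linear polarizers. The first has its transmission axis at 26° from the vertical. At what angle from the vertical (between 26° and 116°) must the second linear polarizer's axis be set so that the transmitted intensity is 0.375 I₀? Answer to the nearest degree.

θ ≈ 56°

Unpolarized light through the first polarizer → I₁ = ½ I₀, now polarized at 26°.
Need I₂/I₀ = 0.375, so cos²(θ − 26°) = 0.375 / 0.5 = 0.75.
θ − 26° = arccos(√0.75) = 30.0°, giving θ ≈ 26 + 30.0 = 56.0°.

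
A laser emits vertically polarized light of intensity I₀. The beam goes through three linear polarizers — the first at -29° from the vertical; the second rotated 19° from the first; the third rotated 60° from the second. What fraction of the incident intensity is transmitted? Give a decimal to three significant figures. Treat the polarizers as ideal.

≈ 0.171 I₀

By Malus's law, I₁ = I₀ cos²(-29° − 0°) = I₀ cos²(29°) = 0.765 I₀.
I₂ = I₁ cos²(19°) = 0.765 · 0.894 I₀ = 0.6839 I₀.
I₃ = I₂ cos²(60°) = 0.6839 · 0.25 I₀ = 0.171 I₀.
Transmitted fraction = 0.171.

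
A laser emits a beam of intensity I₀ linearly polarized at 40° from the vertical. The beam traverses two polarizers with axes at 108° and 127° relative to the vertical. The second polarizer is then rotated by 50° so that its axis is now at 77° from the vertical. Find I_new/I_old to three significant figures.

I_new/I_old ≈ 0.822

Before rotation:
By Malus's law, I₁ = I₀ cos²(108° − 40°) = I₀ cos²(68°) = 0.1403 I₀.
I₂ = I₁ cos²(127° − 108°) = 0.1403 I₀ · cos²(19°) = 0.1255 I₀.
After rotation:
I₁ = I₀ cos²(108° − 40°) = I₀ cos²(68°) = 0.1403 I₀.
I₂ = I₁ cos²(77° − 108°) = 0.1403 I₀ · cos²(31°) = 0.1031 I₀.
Ratio = 0.1031 / 0.1255 = 0.8218.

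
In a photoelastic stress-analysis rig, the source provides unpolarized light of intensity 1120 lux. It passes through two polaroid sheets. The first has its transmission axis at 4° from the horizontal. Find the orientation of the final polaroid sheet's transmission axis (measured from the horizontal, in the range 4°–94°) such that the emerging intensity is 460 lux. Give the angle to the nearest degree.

Unpolarized light through the first polarizer → I₁ = ½ I₀, now polarized at 4°.
Target fraction: 460 / 1120 lux = 0.4107 of I₀.
Need I₂/I₀ = 0.4107, so cos²(θ − 4°) = 0.4107 / 0.5 = 0.8214.
θ − 4° = arccos(√0.8214) = 25.0°, giving θ ≈ 4 + 25.0 = 29.0°.

θ ≈ 29°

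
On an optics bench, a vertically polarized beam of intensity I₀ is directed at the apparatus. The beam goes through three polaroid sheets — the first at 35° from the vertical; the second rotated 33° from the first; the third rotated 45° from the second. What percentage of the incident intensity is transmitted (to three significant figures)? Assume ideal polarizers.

By Malus's law, I₁ = I₀ cos²(35° − 0°) = I₀ cos²(35°) = 0.671 I₀.
I₂ = I₁ cos²(33°) = 0.671 · 0.7034 I₀ = 0.472 I₀.
I₃ = I₂ cos²(45°) = 0.472 · 0.5 I₀ = 0.236 I₀.
That is 23.6% of the incident intensity.

≈ 23.6%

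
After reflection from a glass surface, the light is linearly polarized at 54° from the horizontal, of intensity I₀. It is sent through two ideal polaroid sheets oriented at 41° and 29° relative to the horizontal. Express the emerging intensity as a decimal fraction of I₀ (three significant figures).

≈ 0.908 I₀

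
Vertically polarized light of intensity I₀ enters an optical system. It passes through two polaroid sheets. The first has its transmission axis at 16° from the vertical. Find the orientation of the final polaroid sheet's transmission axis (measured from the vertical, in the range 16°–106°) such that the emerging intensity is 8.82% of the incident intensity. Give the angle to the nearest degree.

By Malus's law, I₁ = I₀ cos²(16° − 0°) = I₀ cos²(16°) = 0.924 I₀.
Need I₂/I₀ = 0.0882, so cos²(θ − 16°) = 0.0882 / 0.924 = 0.09545.
θ − 16° = arccos(√0.09545) = 72.0°, giving θ ≈ 16 + 72.0 = 88.0°.

θ ≈ 88°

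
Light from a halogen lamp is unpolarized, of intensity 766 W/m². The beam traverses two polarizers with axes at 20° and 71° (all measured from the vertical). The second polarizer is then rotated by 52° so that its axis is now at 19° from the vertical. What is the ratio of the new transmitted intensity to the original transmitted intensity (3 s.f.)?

I_new/I_old ≈ 2.52

Before rotation:
Unpolarized light through the first polarizer → I₁ = ½ I₀, now polarized at 20°.
I₂ = I₁ cos²(71° − 20°) = 0.5 I₀ · cos²(51°) = 0.198 I₀.
After rotation:
Unpolarized light through the first polarizer → I₁ = ½ I₀, now polarized at 20°.
I₂ = I₁ cos²(19° − 20°) = 0.5 I₀ · cos²(1°) = 0.4998 I₀.
Ratio = 0.4998 / 0.198 = 2.524.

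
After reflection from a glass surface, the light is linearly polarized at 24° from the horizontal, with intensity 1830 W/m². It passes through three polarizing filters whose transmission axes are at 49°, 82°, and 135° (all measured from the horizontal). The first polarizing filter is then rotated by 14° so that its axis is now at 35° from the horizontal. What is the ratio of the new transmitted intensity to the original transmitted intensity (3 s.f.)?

I_new/I_old ≈ 0.776

Before rotation:
I₁ = I₀ cos²(49° − 24°) = I₀ cos²(25°) = 0.8214 I₀.
I₂ = I₁ cos²(82° − 49°) = 0.8214 I₀ · cos²(33°) = 0.5777 I₀.
I₃ = I₂ cos²(135° − 82°) = 0.5777 I₀ · cos²(53°) = 0.2092 I₀.
After rotation:
I₁ = I₀ cos²(35° − 24°) = I₀ cos²(11°) = 0.9636 I₀.
I₂ = I₁ cos²(82° − 35°) = 0.9636 I₀ · cos²(47°) = 0.4482 I₀.
I₃ = I₂ cos²(135° − 82°) = 0.4482 I₀ · cos²(53°) = 0.1623 I₀.
Ratio = 0.1623 / 0.2092 = 0.7758.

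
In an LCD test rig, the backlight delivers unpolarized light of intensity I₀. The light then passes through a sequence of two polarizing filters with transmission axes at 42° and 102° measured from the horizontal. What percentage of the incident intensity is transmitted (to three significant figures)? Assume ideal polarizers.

Unpolarized light through the first polarizer → I₁ = ½ I₀, now polarized at 42°.
I₂ = I₁ cos²(102° − 42°) = 0.5 I₀ · cos²(60°) = 0.125 I₀.
That is 12.5% of the incident intensity.

≈ 12.5%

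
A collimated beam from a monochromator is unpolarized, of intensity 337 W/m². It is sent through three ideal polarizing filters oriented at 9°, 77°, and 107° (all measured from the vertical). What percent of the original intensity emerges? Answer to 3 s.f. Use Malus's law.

Unpolarized light through the first polarizer → I₁ = 337 W/m²/2 = 168.5 W/m², polarized at 9°.
I₂ = I₁ · cos²(68°) = 168.5 · 0.1403 = 23.65 W/m².
I₃ = I₂ · cos²(30°) = 23.65 · 0.75 = 17.73 W/m².
That is 5.262% of the incident intensity.

≈ 5.26%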